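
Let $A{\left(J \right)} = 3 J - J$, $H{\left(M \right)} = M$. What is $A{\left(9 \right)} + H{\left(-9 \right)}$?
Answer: $9$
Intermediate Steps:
$A{\left(J \right)} = 2 J$
$A{\left(9 \right)} + H{\left(-9 \right)} = 2 \cdot 9 - 9 = 18 - 9 = 9$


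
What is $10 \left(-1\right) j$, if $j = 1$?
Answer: $-10$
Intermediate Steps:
$10 \left(-1\right) j = 10 \left(-1\right) 1 = \left(-10\right) 1 = -10$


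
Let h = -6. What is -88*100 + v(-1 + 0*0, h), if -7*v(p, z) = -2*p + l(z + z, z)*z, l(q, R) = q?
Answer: -61674/7 ≈ -8810.6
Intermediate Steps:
v(p, z) = -2*z²/7 + 2*p/7 (v(p, z) = -(-2*p + (z + z)*z)/7 = -(-2*p + (2*z)*z)/7 = -(-2*p + 2*z²)/7 = -2*z²/7 + 2*p/7)
-88*100 + v(-1 + 0*0, h) = -88*100 + (-2/7*(-6)² + 2*(-1 + 0*0)/7) = -8800 + (-2/7*36 + 2*(-1 + 0)/7) = -8800 + (-72/7 + (2/7)*(-1)) = -8800 + (-72/7 - 2/7) = -8800 - 74/7 = -61674/7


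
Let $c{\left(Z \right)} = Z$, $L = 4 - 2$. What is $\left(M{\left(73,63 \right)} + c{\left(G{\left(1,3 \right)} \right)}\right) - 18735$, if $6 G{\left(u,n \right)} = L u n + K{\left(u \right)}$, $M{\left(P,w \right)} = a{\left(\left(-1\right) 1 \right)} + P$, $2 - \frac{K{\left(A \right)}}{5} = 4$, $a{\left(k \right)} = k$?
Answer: $- \frac{55991}{3} \approx -18664.0$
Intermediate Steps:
$L = 2$ ($L = 4 - 2 = 2$)
$K{\left(A \right)} = -10$ ($K{\left(A \right)} = 10 - 20 = -10$)
$M{\left(P,w \right)} = -1 + P$ ($M{\left(P,w \right)} = \left(-1\right) 1 + P = -1 + P$)
$G{\left(u,n \right)} = - \frac{5}{3} + \frac{n u}{3}$ ($G{\left(u,n \right)} = \frac{2 u n - 10}{6} = \frac{2 n u - 10}{6} = \frac{-10 + 2 n u}{6} = - \frac{5}{3} + \frac{n u}{3}$)
$\left(M{\left(73,63 \right)} + c{\left(G{\left(1,3 \right)} \right)}\right) - 18735 = \left(\left(-1 + 73\right) - \left(\frac{5}{3} - 1\right)\right) - 18735 = \left(72 + \left(- \frac{5}{3} + 1\right)\right) - 18735 = \left(72 - \frac{2}{3}\right) - 18735 = \frac{214}{3} - 18735 = - \frac{55991}{3}$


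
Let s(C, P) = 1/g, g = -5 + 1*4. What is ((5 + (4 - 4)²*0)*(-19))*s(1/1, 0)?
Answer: 95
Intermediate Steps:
g = -1 (g = -5 + 4 = -1)
s(C, P) = -1 (s(C, P) = 1/(-1) = -1)
((5 + (4 - 4)²*0)*(-19))*s(1/1, 0) = ((5 + (4 - 4)²*0)*(-19))*(-1) = ((5 + 0²*0)*(-19))*(-1) = ((5 + 0*0)*(-19))*(-1) = ((5 + 0)*(-19))*(-1) = (5*(-19))*(-1) = -95*(-1) = 95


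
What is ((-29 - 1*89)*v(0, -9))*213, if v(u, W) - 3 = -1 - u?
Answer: -50268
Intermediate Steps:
v(u, W) = 2 - u (v(u, W) = 3 + (-1 - u) = 2 - u)
((-29 - 1*89)*v(0, -9))*213 = ((-29 - 1*89)*(2 - 1*0))*213 = ((-29 - 89)*(2 + 0))*213 = -118*2*213 = -236*213 = -50268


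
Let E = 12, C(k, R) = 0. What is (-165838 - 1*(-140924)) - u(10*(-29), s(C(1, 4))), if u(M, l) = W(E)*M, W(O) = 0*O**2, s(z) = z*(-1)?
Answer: -24914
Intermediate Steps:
s(z) = -z
W(O) = 0
u(M, l) = 0 (u(M, l) = 0*M = 0)
(-165838 - 1*(-140924)) - u(10*(-29), s(C(1, 4))) = (-165838 - 1*(-140924)) - 1*0 = (-165838 + 140924) + 0 = -24914 + 0 = -24914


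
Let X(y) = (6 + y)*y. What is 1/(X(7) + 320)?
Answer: 1/411 ≈ 0.0024331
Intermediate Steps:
X(y) = y*(6 + y)
1/(X(7) + 320) = 1/(7*(6 + 7) + 320) = 1/(7*13 + 320) = 1/(91 + 320) = 1/411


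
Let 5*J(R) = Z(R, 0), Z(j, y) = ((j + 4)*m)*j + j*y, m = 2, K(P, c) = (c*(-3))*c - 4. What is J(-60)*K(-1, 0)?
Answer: -5376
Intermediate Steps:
K(P, c) = -4 - 3*c² (K(P, c) = (-3*c)*c - 4 = -3*c² - 4 = -4 - 3*c²)
Z(j, y) = j*y + j*(8 + 2*j) (Z(j, y) = ((j + 4)*2)*j + j*y = ((4 + j)*2)*j + j*y = (8 + 2*j)*j + j*y = j*(8 + 2*j) + j*y = j*y + j*(8 + 2*j))
J(R) = R*(8 + 2*R)/5 (J(R) = (R*(8 + 0 + 2*R))/5 = (R*(8 + 2*R))/5 = R*(8 + 2*R)/5)
J(-60)*K(-1, 0) = ((⅖)*(-60)*(4 - 60))*(-4 - 3*0²) = ((⅖)*(-60)*(-56))*(-4 - 3*0) = 1344*(-4 + 0) = 1344*(-4) = -5376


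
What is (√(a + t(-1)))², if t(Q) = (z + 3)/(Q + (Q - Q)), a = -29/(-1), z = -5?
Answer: 31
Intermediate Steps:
a = 29 (a = -29*(-1) = 29)
t(Q) = -2/Q (t(Q) = (-5 + 3)/(Q + (Q - Q)) = -2/(Q + 0) = -2/Q)
(√(a + t(-1)))² = (√(29 - 2/(-1)))² = (√(29 - 2*(-1)))² = (√(29 + 2))² = (√31)² = 31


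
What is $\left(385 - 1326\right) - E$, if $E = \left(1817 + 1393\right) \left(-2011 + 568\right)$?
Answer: $4631089$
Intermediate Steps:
$E = -4632030$ ($E = 3210 \left(-1443\right) = -4632030$)
$\left(385 - 1326\right) - E = \left(385 - 1326\right) - -4632030 = \left(385 - 1326\right) + 4632030 = -941 + 4632030 = 4631089$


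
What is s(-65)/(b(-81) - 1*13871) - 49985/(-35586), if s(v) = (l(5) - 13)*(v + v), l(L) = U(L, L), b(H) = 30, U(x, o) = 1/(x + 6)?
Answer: 6953348675/5418004086 ≈ 1.2834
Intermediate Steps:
U(x, o) = 1/(6 + x)
l(L) = 1/(6 + L)
s(v) = -284*v/11 (s(v) = (1/(6 + 5) - 13)*(v + v) = (1/11 - 13)*(2*v) = -284*v/11)
s(-65)/(b(-81) - 1*13871) - 49985/(-35586) = (-284/11*(-65))/(30 - 1*13871) - 49985/(-35586) = 18460/(11*(30 - 13871)) - 49985*(-1/35586) = (18460/11)/(-13841) + 49985/35586 = (18460/11)*(-1/13841) + 49985/35586 = -18460/152251 + 49985/35586 = 6953348675/5418004086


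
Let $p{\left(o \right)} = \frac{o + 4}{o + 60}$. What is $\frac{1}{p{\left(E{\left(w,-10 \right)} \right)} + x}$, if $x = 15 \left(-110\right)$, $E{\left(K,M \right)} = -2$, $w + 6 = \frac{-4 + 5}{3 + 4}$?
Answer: $- \frac{29}{47849} \approx -0.00060607$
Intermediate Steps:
$w = - \frac{41}{7}$ ($w = -6 + \frac{-4 + 5}{3 + 4} = -6 + 1 \cdot \frac{1}{7} = -6 + \frac{1}{7} = - \frac{41}{7} \approx -5.8571$)
$p{\left(o \right)} = \frac{4 + o}{60 + o}$
$x = -1650$
$\frac{1}{p{\left(E{\left(w,-10 \right)} \right)} + x} = \frac{1}{\frac{4 - 2}{60 - 2} - 1650} = \frac{1}{\frac{1}{58} \cdot 2 - 1650} = \frac{1}{\frac{1}{29} - 1650} = \frac{1}{- \frac{47849}{29}} = - \frac{29}{47849}$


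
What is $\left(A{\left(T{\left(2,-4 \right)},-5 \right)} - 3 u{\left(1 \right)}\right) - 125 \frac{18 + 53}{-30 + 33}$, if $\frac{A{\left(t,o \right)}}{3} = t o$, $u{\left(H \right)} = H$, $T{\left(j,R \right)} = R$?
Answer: $- \frac{8704}{3} \approx -2901.3$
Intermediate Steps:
$A{\left(t,o \right)} = 3 o t$ ($A{\left(t,o \right)} = 3 t o = 3 o t$)
$\left(A{\left(T{\left(2,-4 \right)},-5 \right)} - 3 u{\left(1 \right)}\right) - 125 \frac{18 + 53}{-30 + 33} = \left(3 \left(-5\right) \left(-4\right) - 3\right) - 125 \frac{18 + 53}{-30 + 33} = \left(60 - 3\right) - 125 \cdot \frac{71}{3} = 57 - 125 \cdot 71 \cdot \frac{1}{3} = 57 - \frac{8875}{3} = - \frac{8704}{3}$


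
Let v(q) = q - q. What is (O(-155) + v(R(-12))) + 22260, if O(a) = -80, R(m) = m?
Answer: 22180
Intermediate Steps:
v(q) = 0
(O(-155) + v(R(-12))) + 22260 = (-80 + 0) + 22260 = -80 + 22260 = 22180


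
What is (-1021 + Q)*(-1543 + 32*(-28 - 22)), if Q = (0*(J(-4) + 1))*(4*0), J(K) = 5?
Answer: 3209003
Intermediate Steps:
Q = 0 (Q = (0*(5 + 1))*(4*0) = (0*6)*0 = 0*0 = 0)
(-1021 + Q)*(-1543 + 32*(-28 - 22)) = (-1021 + 0)*(-1543 + 32*(-28 - 22)) = -1021*(-1543 + 32*(-50)) = -1021*(-1543 - 1600) = -1021*(-3143) = 3209003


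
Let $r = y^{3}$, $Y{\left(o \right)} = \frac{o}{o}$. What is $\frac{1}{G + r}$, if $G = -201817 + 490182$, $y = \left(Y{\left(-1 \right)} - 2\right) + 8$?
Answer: $\frac{1}{288708} \approx 3.4637 \cdot 10^{-6}$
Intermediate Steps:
$Y{\left(o \right)} = 1$
$y = 7$ ($y = \left(1 - 2\right) + 8 = -1 + 8 = 7$)
$G = 288365$
$r = 343$ ($r = 7^{3} = 343$)
$\frac{1}{G + r} = \frac{1}{288365 + 343} = \frac{1}{288708}$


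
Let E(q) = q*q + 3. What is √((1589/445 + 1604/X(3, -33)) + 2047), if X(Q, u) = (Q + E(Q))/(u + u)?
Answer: 196*I*√25810/445 ≈ 70.76*I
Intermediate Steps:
E(q) = 3 + q² (E(q) = q² + 3 = 3 + q²)
X(Q, u) = (3 + Q + Q²)/(2*u) (X(Q, u) = (Q + (3 + Q²))/(u + u) = (3 + Q + Q²)/((2*u)) = (3 + Q + Q²)*(1/(2*u)) = (3 + Q + Q²)/(2*u))
√((1589/445 + 1604/X(3, -33)) + 2047) = √((1589/445 + 1604/(((½)*(3 + 3 + 3²)/(-33)))) + 2047) = √((1589*(1/445) + 1604/(((½)*(-1/33)*(3 + 3 + 9)))) + 2047) = √((1589/445 + 1604/(((½)*(-1/33)*15))) + 2047) = √((1589/445 + 1604/(-5/22)) + 2047) = √((1589/445 + 1604*(-22/5)) + 2047) = √((1589/445 - 35288/5) + 2047) = √(-3139043/445 + 2047) = √(-2228128/445) = 196*I*√25810/445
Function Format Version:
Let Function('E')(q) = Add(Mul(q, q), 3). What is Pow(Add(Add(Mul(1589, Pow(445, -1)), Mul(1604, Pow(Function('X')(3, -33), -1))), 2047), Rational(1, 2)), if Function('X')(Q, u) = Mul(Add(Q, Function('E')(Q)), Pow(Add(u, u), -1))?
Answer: Mul(Rational(196, 445), I, Pow(25810, Rational(1, 2))) ≈ Mul(70.760, I)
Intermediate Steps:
Function('E')(q) = Add(3, Pow(q, 2)) (Function('E')(q) = Add(Pow(q, 2), 3) = Add(3, Pow(q, 2)))
Function('X')(Q, u) = Mul(Rational(1, 2), Pow(u, -1), Add(3, Q, Pow(Q, 2))) (Function('X')(Q, u) = Mul(Add(Q, Add(3, Pow(Q, 2))), Pow(Add(u, u), -1)) = Mul(Add(3, Q, Pow(Q, 2)), Pow(Mul(2, u), -1)) = Mul(Add(3, Q, Pow(Q, 2)), Mul(Rational(1, 2), Pow(u, -1))) = Mul(Rational(1, 2), Pow(u, -1), Add(3, Q, Pow(Q, 2))))
Pow(Add(Add(Mul(1589, Pow(445, -1)), Mul(1604, Pow(Function('X')(3, -33), -1))), 2047), Rational(1, 2)) = Pow(Add(Add(Mul(1589, Pow(445, -1)), Mul(1604, Pow(Mul(Rational(1, 2), Pow(-33, -1), Add(3, 3, Pow(3, 2))), -1))), 2047), Rational(1, 2)) = Pow(Add(Add(Mul(1589, Rational(1, 445)), Mul(1604, Pow(Mul(Rational(1, 2), Rational(-1, 33), Add(3, 3, 9)), -1))), 2047), Rational(1, 2)) = Pow(Add(Add(Rational(1589, 445), Mul(1604, Pow(Mul(Rational(1, 2), Rational(-1, 33), 15), -1))), 2047), Rational(1, 2)) = Pow(Add(Add(Rational(1589, 445), Mul(1604, Pow(Rational(-5, 22), -1))), 2047), Rational(1, 2)) = Pow(Add(Add(Rational(1589, 445), Mul(1604, Rational(-22, 5))), 2047), Rational(1, 2)) = Pow(Add(Add(Rational(1589, 445), Rational(-35288, 5)), 2047), Rational(1, 2)) = Pow(Add(Rational(-3139043, 445), 2047), Rational(1, 2)) = Pow(Rational(-2228128, 445), Rational(1, 2)) = Mul(Rational(196, 445), I, Pow(25810, Rational(1, 2)))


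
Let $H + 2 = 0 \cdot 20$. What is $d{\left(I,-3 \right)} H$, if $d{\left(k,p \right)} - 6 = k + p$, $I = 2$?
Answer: $-10$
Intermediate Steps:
$H = -2$ ($H = -2 + 0 \cdot 20 = -2 + 0 = -2$)
$d{\left(k,p \right)} = 6 + k + p$ ($d{\left(k,p \right)} = 6 + \left(k + p\right) = 6 + k + p$)
$d{\left(I,-3 \right)} H = \left(6 + 2 - 3\right) \left(-2\right) = 5 \left(-2\right) = -10$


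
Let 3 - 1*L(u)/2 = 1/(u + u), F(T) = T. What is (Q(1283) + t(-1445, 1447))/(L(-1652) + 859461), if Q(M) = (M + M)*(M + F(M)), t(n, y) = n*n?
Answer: 14326773412/1419839485 ≈ 10.090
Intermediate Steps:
t(n, y) = n²
L(u) = 6 - 1/u (L(u) = 6 - 2/(u + u) = 6 - 2*1/(2*u) = 6 - 1/u)
Q(M) = 4*M² (Q(M) = (M + M)*(M + M) = (2*M)*(2*M) = 4*M²)
(Q(1283) + t(-1445, 1447))/(L(-1652) + 859461) = (4*1283² + (-1445)²)/((6 - 1/(-1652)) + 859461) = (4*1646089 + 2088025)/((6 - 1*(-1/1652)) + 859461) = (6584356 + 2088025)/((6 + 1/1652) + 859461) = 8672381/(9913/1652 + 859461) = 8672381/(1419839485/1652) = 8672381*(1652/1419839485) = 14326773412/1419839485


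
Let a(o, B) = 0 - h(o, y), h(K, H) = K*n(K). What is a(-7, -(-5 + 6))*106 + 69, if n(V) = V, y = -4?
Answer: -5125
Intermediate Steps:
h(K, H) = K**2 (h(K, H) = K*K = K**2)
a(o, B) = -o**2 (a(o, B) = 0 - o**2 = -o**2)
a(-7, -(-5 + 6))*106 + 69 = -1*(-7)**2*106 + 69 = -1*49*106 + 69 = -49*106 + 69 = -5194 + 69 = -5125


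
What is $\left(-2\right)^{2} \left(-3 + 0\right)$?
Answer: $-12$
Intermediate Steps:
$\left(-2\right)^{2} \left(-3 + 0\right) = 4 \left(-3\right) = -12$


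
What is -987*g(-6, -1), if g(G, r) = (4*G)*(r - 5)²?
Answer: 852768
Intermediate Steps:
g(G, r) = 4*G*(-5 + r)² (g(G, r) = (4*G)*(-5 + r)² = 4*G*(-5 + r)²)
-987*g(-6, -1) = -3948*(-6)*(-5 - 1)² = -3948*(-6)*(-6)² = -3948*(-6)*36 = -987*(-864) = 852768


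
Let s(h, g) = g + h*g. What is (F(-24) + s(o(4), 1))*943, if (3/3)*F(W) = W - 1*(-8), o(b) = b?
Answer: -10373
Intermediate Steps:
F(W) = 8 + W (F(W) = W - 1*(-8) = W + 8 = 8 + W)
s(h, g) = g + g*h
(F(-24) + s(o(4), 1))*943 = ((8 - 24) + 1*(1 + 4))*943 = (-16 + 1*5)*943 = (-16 + 5)*943 = -11*943 = -10373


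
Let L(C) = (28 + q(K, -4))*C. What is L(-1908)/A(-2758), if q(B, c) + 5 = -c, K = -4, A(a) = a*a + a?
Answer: -8586/1267301 ≈ -0.0067750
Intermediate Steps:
A(a) = a + a**2 (A(a) = a**2 + a = a + a**2)
q(B, c) = -5 - c
L(C) = 27*C (L(C) = (28 + (-5 - 1*(-4)))*C = (28 + (-5 + 4))*C = (28 - 1)*C = 27*C)
L(-1908)/A(-2758) = (27*(-1908))/((-2758*(1 - 2758))) = -51516/((-2758*(-2757))) = -51516/7603806 = -51516*1/7603806 = -8586/1267301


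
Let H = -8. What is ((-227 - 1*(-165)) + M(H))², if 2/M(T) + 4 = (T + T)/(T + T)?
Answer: 35344/9 ≈ 3927.1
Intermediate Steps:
M(T) = -⅔ (M(T) = 2/(-4 + (T + T)/(T + T)) = 2/(-4 + (2*T)/((2*T))) = 2/(-4 + (2*T)*(1/(2*T))) = 2/(-4 + 1) = 2/(-3) = 2*(-⅓) = -⅔)
((-227 - 1*(-165)) + M(H))² = ((-227 - 1*(-165)) - ⅔)² = ((-227 + 165) - ⅔)² = (-62 - ⅔)² = (-188/3)² = 35344/9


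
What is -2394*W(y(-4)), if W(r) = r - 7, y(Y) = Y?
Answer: 26334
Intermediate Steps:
W(r) = -7 + r
-2394*W(y(-4)) = -2394*(-7 - 4) = -2394*(-11) = 26334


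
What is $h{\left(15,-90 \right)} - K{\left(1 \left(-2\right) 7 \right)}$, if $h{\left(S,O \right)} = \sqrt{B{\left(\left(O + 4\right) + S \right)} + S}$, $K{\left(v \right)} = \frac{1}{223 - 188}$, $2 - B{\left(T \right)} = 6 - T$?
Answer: $- \frac{1}{35} + 2 i \sqrt{15} \approx -0.028571 + 7.746 i$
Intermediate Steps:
$B{\left(T \right)} = -4 + T$ ($B{\left(T \right)} = 2 - \left(6 - T\right) = 2 + \left(-6 + T\right) = -4 + T$)
$K{\left(v \right)} = \frac{1}{35}$
$h{\left(S,O \right)} = \sqrt{O + 2 S}$ ($h{\left(S,O \right)} = \sqrt{\left(-4 + \left(\left(O + 4\right) + S\right)\right) + S} = \sqrt{\left(-4 + \left(\left(4 + O\right) + S\right)\right) + S} = \sqrt{\left(-4 + \left(4 + O + S\right)\right) + S} = \sqrt{\left(O + S\right) + S} = \sqrt{O + 2 S}$)
$h{\left(15,-90 \right)} - K{\left(1 \left(-2\right) 7 \right)} = \sqrt{-90 + 2 \cdot 15} - \frac{1}{35} = \sqrt{-90 + 30} - \frac{1}{35} = \sqrt{-60} - \frac{1}{35} = 2 i \sqrt{15} - \frac{1}{35} = - \frac{1}{35} + 2 i \sqrt{15}$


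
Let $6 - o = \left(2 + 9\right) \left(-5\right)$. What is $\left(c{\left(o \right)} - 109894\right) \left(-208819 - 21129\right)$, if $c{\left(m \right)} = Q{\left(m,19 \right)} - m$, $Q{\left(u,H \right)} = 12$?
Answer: $25281172964$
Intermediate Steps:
$o = 61$ ($o = 6 - \left(2 + 9\right) \left(-5\right) = 6 - 11 \left(-5\right) = 6 - -55 = 6 + 55 = 61$)
$c{\left(m \right)} = 12 - m$
$\left(c{\left(o \right)} - 109894\right) \left(-208819 - 21129\right) = \left(\left(12 - 61\right) - 109894\right) \left(-208819 - 21129\right) = \left(\left(12 - 61\right) - 109894\right) \left(-229948\right) = \left(-49 - 109894\right) \left(-229948\right) = \left(-109943\right) \left(-229948\right) = 25281172964$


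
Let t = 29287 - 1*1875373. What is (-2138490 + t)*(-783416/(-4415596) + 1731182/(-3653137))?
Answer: 4763833888630821120/4032694281163 ≈ 1.1813e+6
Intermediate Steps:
t = -1846086 (t = 29287 - 1875373 = -1846086)
(-2138490 + t)*(-783416/(-4415596) + 1731182/(-3653137)) = (-2138490 - 1846086)*(-783416/(-4415596) + 1731182/(-3653137)) = -3984576*(-783416*(-1/4415596) + 1731182*(-1/3653137)) = -3984576*(195854/1103899 - 1731182/3653137) = -3984576*(-1195568584620/4032694281163) = 4763833888630821120/4032694281163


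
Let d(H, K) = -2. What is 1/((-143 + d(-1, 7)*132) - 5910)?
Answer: -1/6317 ≈ -0.00015830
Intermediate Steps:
1/((-143 + d(-1, 7)*132) - 5910) = 1/((-143 - 2*132) - 5910) = 1/((-143 - 264) - 5910) = 1/(-407 - 5910) = 1/(-6317) = -1/6317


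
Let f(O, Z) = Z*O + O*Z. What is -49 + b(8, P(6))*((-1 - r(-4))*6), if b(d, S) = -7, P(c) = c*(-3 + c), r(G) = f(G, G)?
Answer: 1337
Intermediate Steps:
f(O, Z) = 2*O*Z (f(O, Z) = O*Z + O*Z = 2*O*Z)
r(G) = 2*G² (r(G) = 2*G*G = 2*G²)
-49 + b(8, P(6))*((-1 - r(-4))*6) = -49 - 7*(-1 - 2*(-4)²)*6 = -49 - 7*(-1 - 2*16)*6 = -49 - 7*(-1 - 1*32)*6 = -49 - 7*(-1 - 32)*6 = -49 - (-231)*6 = -49 - 7*(-198) = -49 + 1386 = 1337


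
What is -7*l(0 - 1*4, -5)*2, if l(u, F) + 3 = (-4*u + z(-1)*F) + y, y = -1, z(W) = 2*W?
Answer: -308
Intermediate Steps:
l(u, F) = -4 - 4*u - 2*F (l(u, F) = -3 + ((-4*u + (2*(-1))*F) - 1) = -3 + ((-4*u - 2*F) - 1) = -3 + (-1 - 4*u - 2*F) = -4 - 4*u - 2*F)
-7*l(0 - 1*4, -5)*2 = -7*(-4 - 4*(0 - 1*4) - 2*(-5))*2 = -7*(-4 - 4*(0 - 4) + 10)*2 = -7*(-4 - 4*(-4) + 10)*2 = -7*(-4 + 16 + 10)*2 = -7*22*2 = -154*2 = -308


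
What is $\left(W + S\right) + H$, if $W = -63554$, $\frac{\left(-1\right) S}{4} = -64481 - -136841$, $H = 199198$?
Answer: $-153796$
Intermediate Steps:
$S = -289440$ ($S = - 4 \left(-64481 - -136841\right) = - 4 \left(-64481 + 136841\right) = \left(-4\right) 72360 = -289440$)
$\left(W + S\right) + H = \left(-63554 - 289440\right) + 199198 = -352994 + 199198 = -153796$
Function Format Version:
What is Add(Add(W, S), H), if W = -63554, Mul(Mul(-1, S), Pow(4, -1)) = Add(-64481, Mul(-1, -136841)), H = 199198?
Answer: -153796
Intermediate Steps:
S = -289440 (S = Mul(-4, Add(-64481, Mul(-1, -136841))) = Mul(-4, Add(-64481, 136841)) = Mul(-4, 72360) = -289440)
Add(Add(W, S), H) = Add(Add(-63554, -289440), 199198) = Add(-352994, 199198) = -153796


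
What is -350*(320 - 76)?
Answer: -85400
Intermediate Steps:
-350*(320 - 76) = -350*244 = -85400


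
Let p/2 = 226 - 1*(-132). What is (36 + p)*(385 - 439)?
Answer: -40608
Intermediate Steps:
p = 716 (p = 2*(226 - 1*(-132)) = 2*(226 + 132) = 2*358 = 716)
(36 + p)*(385 - 439) = (36 + 716)*(385 - 439) = 752*(-54) = -40608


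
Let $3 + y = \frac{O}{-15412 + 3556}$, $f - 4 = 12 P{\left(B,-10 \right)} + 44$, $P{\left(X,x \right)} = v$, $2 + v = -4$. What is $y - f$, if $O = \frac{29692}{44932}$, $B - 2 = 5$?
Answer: $\frac{215133845}{10244496} \approx 21.0$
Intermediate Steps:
$B = 7$ ($B = 2 + 5 = 7$)
$v = -6$ ($v = -2 - 4 = -6$)
$P{\left(X,x \right)} = -6$
$f = -24$ ($f = 4 + \left(12 \left(-6\right) + 44\right) = 4 + \left(-72 + 44\right) = 4 - 28 = -24$)
$O = \frac{7423}{11233}$ ($O = 29692 \cdot \frac{1}{44932} = \frac{7423}{11233} \approx 0.66082$)
$y = - \frac{30734059}{10244496}$ ($y = -3 + \frac{7423}{11233 \left(-15412 + 3556\right)} = -3 + \frac{7423}{11233 \left(-11856\right)} = -3 + \frac{7423}{11233} \left(- \frac{1}{11856}\right) = -3 - \frac{571}{10244496} = - \frac{30734059}{10244496} \approx -3.0001$)
$y - f = - \frac{30734059}{10244496} - -24 = - \frac{30734059}{10244496} + 24 = \frac{215133845}{10244496}$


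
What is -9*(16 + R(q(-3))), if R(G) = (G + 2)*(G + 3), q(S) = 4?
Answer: -522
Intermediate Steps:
R(G) = (2 + G)*(3 + G)
-9*(16 + R(q(-3))) = -9*(16 + (6 + 4² + 5*4)) = -9*(16 + (6 + 16 + 20)) = -9*(16 + 42) = -9*58 = -1*522 = -522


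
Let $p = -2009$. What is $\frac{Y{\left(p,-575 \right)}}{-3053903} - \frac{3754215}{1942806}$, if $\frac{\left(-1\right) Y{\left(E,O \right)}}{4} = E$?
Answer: $- \frac{3826873613387}{1977713690606} \approx -1.935$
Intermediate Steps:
$Y{\left(E,O \right)} = - 4 E$
$\frac{Y{\left(p,-575 \right)}}{-3053903} - \frac{3754215}{1942806} = \frac{\left(-4\right) \left(-2009\right)}{-3053903} - \frac{3754215}{1942806} = 8036 \left(- \frac{1}{3053903}\right) - \frac{1251405}{647602} = - \frac{8036}{3053903} - \frac{1251405}{647602} = - \frac{3826873613387}{1977713690606}$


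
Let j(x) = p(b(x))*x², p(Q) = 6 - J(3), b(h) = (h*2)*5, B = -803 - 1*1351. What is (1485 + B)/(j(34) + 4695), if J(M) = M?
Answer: -223/2721 ≈ -0.081955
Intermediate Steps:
B = -2154 (B = -803 - 1351 = -2154)
b(h) = 10*h (b(h) = (2*h)*5 = 10*h)
p(Q) = 3 (p(Q) = 6 - 1*3 = 6 - 3 = 3)
j(x) = 3*x²
(1485 + B)/(j(34) + 4695) = (1485 - 2154)/(3*34² + 4695) = -669/(3*1156 + 4695) = -669/(3468 + 4695) = -669/8163 = -669*1/8163 = -223/2721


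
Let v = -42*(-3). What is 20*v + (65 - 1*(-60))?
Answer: 2645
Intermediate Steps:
v = 126
20*v + (65 - 1*(-60)) = 20*126 + (65 - 1*(-60)) = 2520 + (65 + 60) = 2520 + 125 = 2645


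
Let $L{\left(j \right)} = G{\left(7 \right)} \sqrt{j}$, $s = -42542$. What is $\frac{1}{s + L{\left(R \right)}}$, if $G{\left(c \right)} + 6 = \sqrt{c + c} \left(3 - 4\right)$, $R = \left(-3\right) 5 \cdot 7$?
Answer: $- \frac{1}{42542 + i \sqrt{105} \left(6 + \sqrt{14}\right)} \approx -2.3506 \cdot 10^{-5} + 5.5156 \cdot 10^{-8} i$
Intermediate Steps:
$R = -105$ ($R = \left(-15\right) 7 = -105$)
$G{\left(c \right)} = -6 - \sqrt{2} \sqrt{c}$ ($G{\left(c \right)} = -6 + \sqrt{c + c} \left(3 - 4\right) = -6 + \sqrt{2 c} \left(-1\right) = -6 + \sqrt{2} \sqrt{c} \left(-1\right) = -6 - \sqrt{2} \sqrt{c}$)
$L{\left(j \right)} = \sqrt{j} \left(-6 - \sqrt{14}\right)$ ($L{\left(j \right)} = \left(-6 - \sqrt{2} \sqrt{7}\right) \sqrt{j} = \left(-6 - \sqrt{14}\right) \sqrt{j} = \sqrt{j} \left(-6 - \sqrt{14}\right)$)
$\frac{1}{s + L{\left(R \right)}} = \frac{1}{-42542 + \sqrt{-105} \left(-6 - \sqrt{14}\right)} = \frac{1}{-42542 + i \sqrt{105} \left(-6 - \sqrt{14}\right)}$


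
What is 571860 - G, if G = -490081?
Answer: 1061941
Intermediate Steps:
571860 - G = 571860 - 1*(-490081) = 571860 + 490081 = 1061941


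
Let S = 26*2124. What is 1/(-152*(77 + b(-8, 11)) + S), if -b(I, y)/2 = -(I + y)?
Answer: 1/42608 ≈ 2.3470e-5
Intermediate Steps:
b(I, y) = 2*I + 2*y (b(I, y) = -(-2)*(I + y) = -2*(-I - y) = 2*I + 2*y)
S = 55224
1/(-152*(77 + b(-8, 11)) + S) = 1/(-152*(77 + (2*(-8) + 2*11)) + 55224) = 1/(-152*(77 + (-16 + 22)) + 55224) = 1/(-152*(77 + 6) + 55224) = 1/(-152*83 + 55224) = 1/(-12616 + 55224) = 1/42608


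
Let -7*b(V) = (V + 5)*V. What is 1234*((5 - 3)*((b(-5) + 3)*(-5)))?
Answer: -37020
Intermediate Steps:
b(V) = -V*(5 + V)/7 (b(V) = -(V + 5)*V/7 = -(5 + V)*V/7 = -V*(5 + V)/7)
1234*((5 - 3)*((b(-5) + 3)*(-5))) = 1234*((5 - 3)*((-⅐*(-5)*(5 - 5) + 3)*(-5))) = 1234*(2*((-⅐*(-5)*0 + 3)*(-5))) = 1234*(2*((0 + 3)*(-5))) = 1234*(2*(3*(-5))) = 1234*(2*(-15)) = 1234*(-30) = -37020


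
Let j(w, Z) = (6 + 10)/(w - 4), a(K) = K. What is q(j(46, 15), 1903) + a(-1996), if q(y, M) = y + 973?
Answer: -21475/21 ≈ -1022.6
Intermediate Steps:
j(w, Z) = 16/(-4 + w)
q(y, M) = 973 + y
q(j(46, 15), 1903) + a(-1996) = (973 + 16/(-4 + 46)) - 1996 = (973 + 16/42) - 1996 = (973 + 16*(1/42)) - 1996 = (973 + 8/21) - 1996 = 20441/21 - 1996 = -21475/21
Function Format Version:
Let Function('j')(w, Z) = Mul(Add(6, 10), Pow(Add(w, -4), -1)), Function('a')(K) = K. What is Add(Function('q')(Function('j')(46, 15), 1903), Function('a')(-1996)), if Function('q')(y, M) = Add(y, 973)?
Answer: Rational(-21475, 21) ≈ -1022.6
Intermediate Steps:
Function('j')(w, Z) = Mul(16, Pow(Add(-4, w), -1))
Function('q')(y, M) = Add(973, y)
Add(Function('q')(Function('j')(46, 15), 1903), Function('a')(-1996)) = Add(Add(973, Mul(16, Pow(Add(-4, 46), -1))), -1996) = Add(Add(973, Mul(16, Pow(42, -1))), -1996) = Add(Add(973, Mul(16, Rational(1, 42))), -1996) = Add(Add(973, Rational(8, 21)), -1996) = Add(Rational(20441, 21), -1996) = Rational(-21475, 21)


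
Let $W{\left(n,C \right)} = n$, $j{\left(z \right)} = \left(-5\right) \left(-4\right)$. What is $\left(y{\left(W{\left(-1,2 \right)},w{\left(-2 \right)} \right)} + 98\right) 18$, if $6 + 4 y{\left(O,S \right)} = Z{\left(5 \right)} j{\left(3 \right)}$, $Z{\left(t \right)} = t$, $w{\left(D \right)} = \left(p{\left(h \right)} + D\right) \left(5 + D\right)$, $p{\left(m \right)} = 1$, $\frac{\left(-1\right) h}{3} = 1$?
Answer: $2187$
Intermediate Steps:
$h = -3$ ($h = \left(-3\right) 1 = -3$)
$j{\left(z \right)} = 20$
$w{\left(D \right)} = \left(1 + D\right) \left(5 + D\right)$
$y{\left(O,S \right)} = \frac{47}{2}$ ($y{\left(O,S \right)} = - \frac{3}{2} + \frac{5 \cdot 20}{4} = - \frac{3}{2} + \frac{1}{4} \cdot 100 = - \frac{3}{2} + 25 = \frac{47}{2}$)
$\left(y{\left(W{\left(-1,2 \right)},w{\left(-2 \right)} \right)} + 98\right) 18 = \left(\frac{47}{2} + 98\right) 18 = \frac{243}{2} \cdot 18 = 2187$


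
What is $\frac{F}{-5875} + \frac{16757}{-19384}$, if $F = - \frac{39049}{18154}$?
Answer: $- \frac{893228359967}{1033697837000} \approx -0.86411$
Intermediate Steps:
$F = - \frac{39049}{18154}$ ($F = \left(-39049\right) \frac{1}{18154} = - \frac{39049}{18154} \approx -2.151$)
$\frac{F}{-5875} + \frac{16757}{-19384} = - \frac{39049}{18154 \left(-5875\right)} + \frac{16757}{-19384} = \left(- \frac{39049}{18154}\right) \left(- \frac{1}{5875}\right) + 16757 \left(- \frac{1}{19384}\right) = \frac{39049}{106654750} - \frac{16757}{19384} = - \frac{893228359967}{1033697837000}$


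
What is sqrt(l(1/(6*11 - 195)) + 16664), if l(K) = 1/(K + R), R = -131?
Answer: sqrt(281621471)/130 ≈ 129.09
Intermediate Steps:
l(K) = 1/(-131 + K) (l(K) = 1/(K - 131) = 1/(-131 + K))
sqrt(l(1/(6*11 - 195)) + 16664) = sqrt(1/(-131 + 1/(6*11 - 195)) + 16664) = sqrt(1/(-131 + 1/(66 - 195)) + 16664) = sqrt(1/(-131 + 1/(-129)) + 16664) = sqrt(1/(-131 - 1/129) + 16664) = sqrt(1/(-16900/129) + 16664) = sqrt(-129/16900 + 16664) = sqrt(281621471/16900) = sqrt(281621471)/130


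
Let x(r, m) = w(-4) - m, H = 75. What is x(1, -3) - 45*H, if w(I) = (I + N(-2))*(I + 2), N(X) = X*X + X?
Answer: -3368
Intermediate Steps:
N(X) = X + X² (N(X) = X² + X = X + X²)
w(I) = (2 + I)² (w(I) = (I - 2*(1 - 2))*(I + 2) = (I - 2*(-1))*(2 + I) = (I + 2)*(2 + I) = (2 + I)*(2 + I) = (2 + I)²)
x(r, m) = 4 - m (x(r, m) = (4 + (-4)² + 4*(-4)) - m = (4 + 16 - 16) - m = 4 - m)
x(1, -3) - 45*H = (4 - 1*(-3)) - 45*75 = (4 + 3) - 3375 = 7 - 3375 = -3368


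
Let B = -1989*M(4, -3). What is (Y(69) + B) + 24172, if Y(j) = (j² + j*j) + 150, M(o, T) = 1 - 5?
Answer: 41800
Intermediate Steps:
M(o, T) = -4
Y(j) = 150 + 2*j² (Y(j) = (j² + j²) + 150 = 2*j² + 150 = 150 + 2*j²)
B = 7956 (B = -1989*(-4) = 7956)
(Y(69) + B) + 24172 = ((150 + 2*69²) + 7956) + 24172 = ((150 + 2*4761) + 7956) + 24172 = ((150 + 9522) + 7956) + 24172 = (9672 + 7956) + 24172 = 17628 + 24172 = 41800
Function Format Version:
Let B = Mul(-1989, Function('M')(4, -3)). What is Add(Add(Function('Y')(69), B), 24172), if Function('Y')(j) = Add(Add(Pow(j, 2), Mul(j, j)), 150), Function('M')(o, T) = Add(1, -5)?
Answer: 41800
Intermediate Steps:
Function('M')(o, T) = -4
Function('Y')(j) = Add(150, Mul(2, Pow(j, 2))) (Function('Y')(j) = Add(Add(Pow(j, 2), Pow(j, 2)), 150) = Add(Mul(2, Pow(j, 2)), 150) = Add(150, Mul(2, Pow(j, 2))))
B = 7956 (B = Mul(-1989, -4) = 7956)
Add(Add(Function('Y')(69), B), 24172) = Add(Add(Add(150, Mul(2, Pow(69, 2))), 7956), 24172) = Add(Add(Add(150, Mul(2, 4761)), 7956), 24172) = Add(Add(Add(150, 9522), 7956), 24172) = Add(Add(9672, 7956), 24172) = Add(17628, 24172) = 41800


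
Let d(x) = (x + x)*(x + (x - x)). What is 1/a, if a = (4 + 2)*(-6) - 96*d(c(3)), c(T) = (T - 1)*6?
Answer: -1/27684 ≈ -3.6122e-5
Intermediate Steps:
c(T) = -6 + 6*T (c(T) = (-1 + T)*6 = -6 + 6*T)
d(x) = 2*x² (d(x) = (2*x)*(x + 0) = (2*x)*x = 2*x²)
a = -27684 (a = (4 + 2)*(-6) - 192*(-6 + 6*3)² = 6*(-6) - 192*(-6 + 18)² = -36 - 192*12² = -36 - 192*144 = -36 - 96*288 = -36 - 27648 = -27684)
1/a = 1/(-27684) = -1/27684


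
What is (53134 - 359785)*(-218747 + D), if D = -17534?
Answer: 72455804931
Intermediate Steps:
(53134 - 359785)*(-218747 + D) = (53134 - 359785)*(-218747 - 17534) = -306651*(-236281) = 72455804931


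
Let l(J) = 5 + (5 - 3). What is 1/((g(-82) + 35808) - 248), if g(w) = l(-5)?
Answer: 1/35567 ≈ 2.8116e-5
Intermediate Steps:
l(J) = 7 (l(J) = 5 + 2 = 7)
g(w) = 7
1/((g(-82) + 35808) - 248) = 1/((7 + 35808) - 248) = 1/(35815 - 248) = 1/35567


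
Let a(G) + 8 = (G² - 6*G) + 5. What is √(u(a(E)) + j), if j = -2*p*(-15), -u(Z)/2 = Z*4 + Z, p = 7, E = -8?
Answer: 4*I*√55 ≈ 29.665*I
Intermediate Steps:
a(G) = -3 + G² - 6*G (a(G) = -8 + ((G² - 6*G) + 5) = -8 + (5 + G² - 6*G) = -3 + G² - 6*G)
u(Z) = -10*Z (u(Z) = -2*(Z*4 + Z) = -2*(4*Z + Z) = -10*Z)
j = 210 (j = -2*7*(-15) = -14*(-15) = 210)
√(u(a(E)) + j) = √(-10*(-3 + (-8)² - 6*(-8)) + 210) = √(-10*(-3 + 64 + 48) + 210) = √(-10*109 + 210) = √(-1090 + 210) = √(-880) = 4*I*√55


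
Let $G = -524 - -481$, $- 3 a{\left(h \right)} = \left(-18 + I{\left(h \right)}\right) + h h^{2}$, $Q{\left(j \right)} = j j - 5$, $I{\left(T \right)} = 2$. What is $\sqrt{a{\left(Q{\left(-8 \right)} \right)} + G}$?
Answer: $\frac{2 i \sqrt{154119}}{3} \approx 261.72 i$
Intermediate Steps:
$Q{\left(j \right)} = -5 + j^{2}$ ($Q{\left(j \right)} = j^{2} - 5 = -5 + j^{2}$)
$a{\left(h \right)} = \frac{16}{3} - \frac{h^{3}}{3}$ ($a{\left(h \right)} = - \frac{\left(-18 + 2\right) + h h^{2}}{3} = - \frac{-16 + h^{3}}{3} = \frac{16}{3} - \frac{h^{3}}{3}$)
$G = -43$ ($G = -524 + 481 = -43$)
$\sqrt{a{\left(Q{\left(-8 \right)} \right)} + G} = \sqrt{\left(\frac{16}{3} - \frac{\left(-5 + \left(-8\right)^{2}\right)^{3}}{3}\right) - 43} = \sqrt{\left(\frac{16}{3} - \frac{\left(-5 + 64\right)^{3}}{3}\right) - 43} = \sqrt{\left(\frac{16}{3} - \frac{59^{3}}{3}\right) - 43} = \sqrt{\left(\frac{16}{3} - \frac{205379}{3}\right) - 43} = \sqrt{- \frac{205363}{3} - 43} = \sqrt{- \frac{205492}{3}} = \frac{2 i \sqrt{154119}}{3}$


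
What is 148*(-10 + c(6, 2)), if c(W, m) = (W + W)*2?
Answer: 2072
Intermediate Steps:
c(W, m) = 4*W (c(W, m) = (2*W)*2 = 4*W)
148*(-10 + c(6, 2)) = 148*(-10 + 4*6) = 148*(-10 + 24) = 148*14 = 2072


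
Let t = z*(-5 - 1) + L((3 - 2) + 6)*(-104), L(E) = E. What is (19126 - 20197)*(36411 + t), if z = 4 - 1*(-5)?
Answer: -38158659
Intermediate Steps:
z = 9 (z = 4 + 5 = 9)
t = -782 (t = 9*(-5 - 1) + ((3 - 2) + 6)*(-104) = 9*(-6) + (1 + 6)*(-104) = -54 + 7*(-104) = -54 - 728 = -782)
(19126 - 20197)*(36411 + t) = (19126 - 20197)*(36411 - 782) = -1071*35629 = -38158659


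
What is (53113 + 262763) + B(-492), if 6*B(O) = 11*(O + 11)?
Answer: 1889965/6 ≈ 3.1499e+5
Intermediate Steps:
B(O) = 121/6 + 11*O/6 (B(O) = (11*(O + 11))/6 = (11*(11 + O))/6 = (121 + 11*O)/6 = 121/6 + 11*O/6)
(53113 + 262763) + B(-492) = (53113 + 262763) + (121/6 + (11/6)*(-492)) = 315876 + (121/6 - 902) = 315876 - 5291/6 = 1889965/6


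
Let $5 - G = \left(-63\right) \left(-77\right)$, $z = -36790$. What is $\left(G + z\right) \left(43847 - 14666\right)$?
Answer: $-1214980116$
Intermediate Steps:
$G = -4846$ ($G = 5 - \left(-63\right) \left(-77\right) = 5 - 4851 = -4846$)
$\left(G + z\right) \left(43847 - 14666\right) = \left(-4846 - 36790\right) \left(43847 - 14666\right) = \left(-41636\right) 29181 = -1214980116$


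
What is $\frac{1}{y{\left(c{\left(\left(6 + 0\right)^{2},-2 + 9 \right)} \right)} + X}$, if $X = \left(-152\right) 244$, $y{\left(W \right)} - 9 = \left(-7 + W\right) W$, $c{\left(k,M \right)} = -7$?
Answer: $- \frac{1}{36981} \approx -2.7041 \cdot 10^{-5}$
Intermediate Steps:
$y{\left(W \right)} = 9 + W \left(-7 + W\right)$ ($y{\left(W \right)} = 9 + \left(-7 + W\right) W = 9 + W \left(-7 + W\right)$)
$X = -37088$
$\frac{1}{y{\left(c{\left(\left(6 + 0\right)^{2},-2 + 9 \right)} \right)} + X} = \frac{1}{\left(9 + \left(-7\right)^{2} - -49\right) - 37088} = \frac{1}{\left(9 + 49 + 49\right) - 37088} = \frac{1}{107 - 37088} = \frac{1}{-36981} = - \frac{1}{36981}$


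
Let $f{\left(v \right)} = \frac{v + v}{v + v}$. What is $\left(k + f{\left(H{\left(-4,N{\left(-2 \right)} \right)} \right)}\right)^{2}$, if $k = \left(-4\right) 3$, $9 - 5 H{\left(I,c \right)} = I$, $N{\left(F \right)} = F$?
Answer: $121$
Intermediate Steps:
$H{\left(I,c \right)} = \frac{9}{5} - \frac{I}{5}$
$f{\left(v \right)} = 1$ ($f{\left(v \right)} = \frac{2 v}{2 v} = 2 v \frac{1}{2 v} = 1$)
$k = -12$
$\left(k + f{\left(H{\left(-4,N{\left(-2 \right)} \right)} \right)}\right)^{2} = \left(-12 + 1\right)^{2} = \left(-11\right)^{2} = 121$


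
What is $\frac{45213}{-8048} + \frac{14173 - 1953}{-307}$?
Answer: $- \frac{112226951}{2470736} \approx -45.422$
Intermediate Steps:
$\frac{45213}{-8048} + \frac{14173 - 1953}{-307} = 45213 \left(- \frac{1}{8048}\right) + 12220 \left(- \frac{1}{307}\right) = - \frac{45213}{8048} - \frac{12220}{307} = - \frac{112226951}{2470736}$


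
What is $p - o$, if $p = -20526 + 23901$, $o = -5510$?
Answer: $8885$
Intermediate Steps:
$p = 3375$
$p - o = 3375 - -5510 = 3375 + 5510 = 8885$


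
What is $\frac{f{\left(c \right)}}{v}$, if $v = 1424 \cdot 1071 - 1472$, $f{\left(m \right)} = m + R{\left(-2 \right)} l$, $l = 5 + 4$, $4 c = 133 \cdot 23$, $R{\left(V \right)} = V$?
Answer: $\frac{2987}{6094528} \approx 0.00049011$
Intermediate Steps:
$c = \frac{3059}{4}$ ($c = \frac{133 \cdot 23}{4} = \frac{1}{4} \cdot 3059 = \frac{3059}{4} \approx 764.75$)
$l = 9$
$f{\left(m \right)} = -18 + m$ ($f{\left(m \right)} = m - 18 = -18 + m$)
$v = 1523632$ ($v = 1525104 - 1472 = 1523632$)
$\frac{f{\left(c \right)}}{v} = \frac{-18 + \frac{3059}{4}}{1523632} = \frac{2987}{4} \cdot \frac{1}{1523632} = \frac{2987}{6094528}$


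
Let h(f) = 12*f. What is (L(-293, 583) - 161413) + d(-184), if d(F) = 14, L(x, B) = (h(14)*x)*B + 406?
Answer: -28858585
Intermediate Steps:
L(x, B) = 406 + 168*B*x (L(x, B) = ((12*14)*x)*B + 406 = (168*x)*B + 406 = 168*B*x + 406 = 406 + 168*B*x)
(L(-293, 583) - 161413) + d(-184) = ((406 + 168*583*(-293)) - 161413) + 14 = ((406 - 28697592) - 161413) + 14 = (-28697186 - 161413) + 14 = -28858599 + 14 = -28858585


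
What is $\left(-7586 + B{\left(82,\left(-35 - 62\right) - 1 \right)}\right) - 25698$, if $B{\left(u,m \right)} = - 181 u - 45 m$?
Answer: $-43716$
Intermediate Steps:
$\left(-7586 + B{\left(82,\left(-35 - 62\right) - 1 \right)}\right) - 25698 = \left(-7586 - \left(14842 + 45 \left(\left(-35 - 62\right) - 1\right)\right)\right) - 25698 = \left(-7586 - \left(14842 + 45 \left(-97 - 1\right)\right)\right) - 25698 = \left(-7586 - 10432\right) - 25698 = -18018 - 25698 = -43716$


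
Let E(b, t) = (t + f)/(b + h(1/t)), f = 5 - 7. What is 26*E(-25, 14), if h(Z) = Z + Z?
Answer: -364/29 ≈ -12.552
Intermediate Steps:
f = -2
h(Z) = 2*Z
E(b, t) = (-2 + t)/(b + 2/t) (E(b, t) = (t - 2)/(b + 2/t) = (-2 + t)/(b + 2/t))
26*E(-25, 14) = 26*(14*(-2 + 14)/(2 - 25*14)) = 26*(14*12/(2 - 350)) = 26*(14*12/(-348)) = 26*(14*(-1/348)*12) = 26*(-14/29) = -364/29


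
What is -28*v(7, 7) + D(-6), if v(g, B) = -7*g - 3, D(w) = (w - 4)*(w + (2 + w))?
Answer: 1556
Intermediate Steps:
D(w) = (-4 + w)*(2 + 2*w)
v(g, B) = -3 - 7*g
-28*v(7, 7) + D(-6) = -28*(-3 - 7*7) + (-8 - 6*(-6) + 2*(-6)²) = -28*(-3 - 49) + (-8 + 36 + 2*36) = -28*(-52) + (-8 + 36 + 72) = 1456 + 100 = 1556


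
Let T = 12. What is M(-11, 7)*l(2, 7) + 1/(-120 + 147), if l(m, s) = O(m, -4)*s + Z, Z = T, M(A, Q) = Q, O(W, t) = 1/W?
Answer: 5861/54 ≈ 108.54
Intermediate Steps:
Z = 12
l(m, s) = 12 + s/m (l(m, s) = s/m + 12 = 12 + s/m)
M(-11, 7)*l(2, 7) + 1/(-120 + 147) = 7*(12 + 7/2) + 1/(-120 + 147) = 7*(12 + 7*(½)) + 1/27 = 7*(12 + 7/2) + 1/27 = 7*(31/2) + 1/27 = 217/2 + 1/27 = 5861/54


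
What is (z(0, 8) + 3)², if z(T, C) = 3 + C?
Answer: 196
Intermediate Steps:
(z(0, 8) + 3)² = ((3 + 8) + 3)² = (11 + 3)² = 14² = 196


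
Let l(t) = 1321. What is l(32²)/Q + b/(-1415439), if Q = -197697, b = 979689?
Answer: -7242643376/10364001629 ≈ -0.69883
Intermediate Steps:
l(32²)/Q + b/(-1415439) = 1321/(-197697) + 979689/(-1415439) = 1321*(-1/197697) + 979689*(-1/1415439) = -1321/197697 - 326563/471813 = -7242643376/10364001629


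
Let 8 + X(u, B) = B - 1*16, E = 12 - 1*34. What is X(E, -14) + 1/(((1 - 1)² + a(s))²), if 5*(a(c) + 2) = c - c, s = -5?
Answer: -151/4 ≈ -37.750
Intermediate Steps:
E = -22 (E = 12 - 34 = -22)
X(u, B) = -24 + B (X(u, B) = -8 + (B - 1*16) = -8 + (B - 16) = -8 + (-16 + B) = -24 + B)
a(c) = -2 (a(c) = -2 + (c - c)/5 = -2 + (⅕)*0 = -2 + 0 = -2)
X(E, -14) + 1/(((1 - 1)² + a(s))²) = (-24 - 14) + 1/(((1 - 1)² - 2)²) = -38 + 1/((0² - 2)²) = -38 + 1/((0 - 2)²) = -38 + 1/((-2)²) = -38 + 1/4 = -38 + ¼ = -151/4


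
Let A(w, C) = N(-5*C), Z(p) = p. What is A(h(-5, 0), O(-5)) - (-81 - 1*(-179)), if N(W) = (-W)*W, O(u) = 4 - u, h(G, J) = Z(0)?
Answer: -2123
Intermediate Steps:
h(G, J) = 0
N(W) = -W²
A(w, C) = -25*C² (A(w, C) = -(-5*C)² = -25*C²)
A(h(-5, 0), O(-5)) - (-81 - 1*(-179)) = -25*(4 - 1*(-5))² - (-81 - 1*(-179)) = -25*(4 + 5)² - (-81 + 179) = -25*9² - 1*98 = -25*81 - 98 = -2025 - 98 = -2123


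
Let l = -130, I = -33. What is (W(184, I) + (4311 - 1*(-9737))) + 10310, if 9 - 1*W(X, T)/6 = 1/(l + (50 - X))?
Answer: 1074129/44 ≈ 24412.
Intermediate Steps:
W(X, T) = 54 - 6/(-80 - X) (W(X, T) = 54 - 6/(-130 + (50 - X)) = 54 - 6/(-80 - X))
(W(184, I) + (4311 - 1*(-9737))) + 10310 = (6*(721 + 9*184)/(80 + 184) + (4311 - 1*(-9737))) + 10310 = (6*(721 + 1656)/264 + (4311 + 9737)) + 10310 = (6*(1/264)*2377 + 14048) + 10310 = (2377/44 + 14048) + 10310 = 620489/44 + 10310 = 1074129/44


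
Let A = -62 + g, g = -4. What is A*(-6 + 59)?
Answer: -3498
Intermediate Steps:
A = -66 (A = -62 - 4 = -66)
A*(-6 + 59) = -66*(-6 + 59) = -66*53 = -3498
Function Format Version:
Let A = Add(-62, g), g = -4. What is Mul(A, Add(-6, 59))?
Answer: -3498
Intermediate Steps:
A = -66 (A = Add(-62, -4) = -66)
Mul(A, Add(-6, 59)) = Mul(-66, Add(-6, 59)) = Mul(-66, 53) = -3498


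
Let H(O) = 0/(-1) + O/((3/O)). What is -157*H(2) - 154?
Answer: -1090/3 ≈ -363.33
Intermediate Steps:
H(O) = O²/3 (H(O) = 0*(-1) + O*(O/3) = 0 + O²/3 = O²/3)
-157*H(2) - 154 = -157*2²/3 - 154 = -157*4/3 - 154 = -628/3 - 154 = -1090/3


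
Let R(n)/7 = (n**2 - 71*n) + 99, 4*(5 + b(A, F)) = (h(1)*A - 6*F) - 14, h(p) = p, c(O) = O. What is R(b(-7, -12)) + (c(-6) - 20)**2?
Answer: -32997/16 ≈ -2062.3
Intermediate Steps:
b(A, F) = -17/2 - 3*F/2 + A/4 (b(A, F) = -5 + ((1*A - 6*F) - 14)/4 = -5 + ((A - 6*F) - 14)/4 = -5 + (-14 + A - 6*F)/4 = -5 + (-7/2 - 3*F/2 + A/4) = -17/2 - 3*F/2 + A/4)
R(n) = 693 - 497*n + 7*n**2 (R(n) = 7*((n**2 - 71*n) + 99) = 7*(99 + n**2 - 71*n) = 693 - 497*n + 7*n**2)
R(b(-7, -12)) + (c(-6) - 20)**2 = (693 - 497*(-17/2 - 3/2*(-12) + (1/4)*(-7)) + 7*(-17/2 - 3/2*(-12) + (1/4)*(-7))**2) + (-6 - 20)**2 = (693 - 497*(-17/2 + 18 - 7/4) + 7*(-17/2 + 18 - 7/4)**2) + (-26)**2 = (693 - 497*31/4 + 7*(31/4)**2) + 676 = (693 - 15407/4 + 7*(961/16)) + 676 = (693 - 15407/4 + 6727/16) + 676 = -43813/16 + 676 = -32997/16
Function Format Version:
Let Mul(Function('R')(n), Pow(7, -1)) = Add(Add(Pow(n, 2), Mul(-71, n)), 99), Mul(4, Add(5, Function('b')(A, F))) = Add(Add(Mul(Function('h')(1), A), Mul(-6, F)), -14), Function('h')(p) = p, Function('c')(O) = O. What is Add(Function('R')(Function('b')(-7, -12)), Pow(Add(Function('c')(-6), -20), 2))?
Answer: Rational(-32997, 16) ≈ -2062.3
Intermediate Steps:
Function('b')(A, F) = Add(Rational(-17, 2), Mul(Rational(-3, 2), F), Mul(Rational(1, 4), A)) (Function('b')(A, F) = Add(-5, Mul(Rational(1, 4), Add(Add(Mul(1, A), Mul(-6, F)), -14))) = Add(-5, Mul(Rational(1, 4), Add(Add(A, Mul(-6, F)), -14))) = Add(-5, Mul(Rational(1, 4), Add(-14, A, Mul(-6, F)))) = Add(-5, Add(Rational(-7, 2), Mul(Rational(-3, 2), F), Mul(Rational(1, 4), A))) = Add(Rational(-17, 2), Mul(Rational(-3, 2), F), Mul(Rational(1, 4), A)))
Function('R')(n) = Add(693, Mul(-497, n), Mul(7, Pow(n, 2))) (Function('R')(n) = Mul(7, Add(Add(Pow(n, 2), Mul(-71, n)), 99)) = Mul(7, Add(99, Pow(n, 2), Mul(-71, n))) = Add(693, Mul(-497, n), Mul(7, Pow(n, 2))))
Add(Function('R')(Function('b')(-7, -12)), Pow(Add(Function('c')(-6), -20), 2)) = Add(Add(693, Mul(-497, Add(Rational(-17, 2), Mul(Rational(-3, 2), -12), Mul(Rational(1, 4), -7))), Mul(7, Pow(Add(Rational(-17, 2), Mul(Rational(-3, 2), -12), Mul(Rational(1, 4), -7)), 2))), Pow(Add(-6, -20), 2)) = Add(Add(693, Mul(-497, Add(Rational(-17, 2), 18, Rational(-7, 4))), Mul(7, Pow(Add(Rational(-17, 2), 18, Rational(-7, 4)), 2))), Pow(-26, 2)) = Add(Add(693, Mul(-497, Rational(31, 4)), Mul(7, Pow(Rational(31, 4), 2))), 676) = Add(Add(693, Rational(-15407, 4), Mul(7, Rational(961, 16))), 676) = Add(Add(693, Rational(-15407, 4), Rational(6727, 16)), 676) = Add(Rational(-43813, 16), 676) = Rational(-32997, 16)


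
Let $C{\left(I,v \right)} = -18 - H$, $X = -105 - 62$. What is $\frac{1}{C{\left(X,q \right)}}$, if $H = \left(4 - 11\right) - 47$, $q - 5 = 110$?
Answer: $\frac{1}{36} \approx 0.027778$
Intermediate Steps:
$q = 115$ ($q = 5 + 110 = 115$)
$X = -167$ ($X = -105 - 62 = -167$)
$H = -54$ ($H = -7 - 47 = -54$)
$C{\left(I,v \right)} = 36$ ($C{\left(I,v \right)} = -18 - -54 = -18 + 54 = 36$)
$\frac{1}{C{\left(X,q \right)}} = \frac{1}{36}$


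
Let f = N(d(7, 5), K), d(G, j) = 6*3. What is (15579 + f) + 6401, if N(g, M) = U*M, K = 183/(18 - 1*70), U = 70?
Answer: 565075/26 ≈ 21734.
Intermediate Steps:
d(G, j) = 18
K = -183/52 (K = 183/(18 - 70) = 183/(-52) = 183*(-1/52) = -183/52 ≈ -3.5192)
N(g, M) = 70*M
f = -6405/26 (f = 70*(-183/52) = -6405/26 ≈ -246.35)
(15579 + f) + 6401 = (15579 - 6405/26) + 6401 = 398649/26 + 6401 = 565075/26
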